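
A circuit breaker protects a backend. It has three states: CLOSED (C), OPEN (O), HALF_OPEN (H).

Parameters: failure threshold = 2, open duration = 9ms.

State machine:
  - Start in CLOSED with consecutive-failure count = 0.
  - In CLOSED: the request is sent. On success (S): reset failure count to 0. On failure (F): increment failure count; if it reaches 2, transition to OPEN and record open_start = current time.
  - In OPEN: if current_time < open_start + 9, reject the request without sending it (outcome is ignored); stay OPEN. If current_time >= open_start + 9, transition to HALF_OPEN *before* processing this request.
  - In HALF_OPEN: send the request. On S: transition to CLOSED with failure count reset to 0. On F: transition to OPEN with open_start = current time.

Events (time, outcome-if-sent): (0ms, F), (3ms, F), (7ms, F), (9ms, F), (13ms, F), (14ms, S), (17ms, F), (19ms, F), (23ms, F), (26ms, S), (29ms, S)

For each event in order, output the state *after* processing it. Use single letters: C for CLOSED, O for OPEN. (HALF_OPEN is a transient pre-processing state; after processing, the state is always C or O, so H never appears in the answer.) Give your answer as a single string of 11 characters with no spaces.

Answer: COOOOOOOOOO

Derivation:
State after each event:
  event#1 t=0ms outcome=F: state=CLOSED
  event#2 t=3ms outcome=F: state=OPEN
  event#3 t=7ms outcome=F: state=OPEN
  event#4 t=9ms outcome=F: state=OPEN
  event#5 t=13ms outcome=F: state=OPEN
  event#6 t=14ms outcome=S: state=OPEN
  event#7 t=17ms outcome=F: state=OPEN
  event#8 t=19ms outcome=F: state=OPEN
  event#9 t=23ms outcome=F: state=OPEN
  event#10 t=26ms outcome=S: state=OPEN
  event#11 t=29ms outcome=S: state=OPEN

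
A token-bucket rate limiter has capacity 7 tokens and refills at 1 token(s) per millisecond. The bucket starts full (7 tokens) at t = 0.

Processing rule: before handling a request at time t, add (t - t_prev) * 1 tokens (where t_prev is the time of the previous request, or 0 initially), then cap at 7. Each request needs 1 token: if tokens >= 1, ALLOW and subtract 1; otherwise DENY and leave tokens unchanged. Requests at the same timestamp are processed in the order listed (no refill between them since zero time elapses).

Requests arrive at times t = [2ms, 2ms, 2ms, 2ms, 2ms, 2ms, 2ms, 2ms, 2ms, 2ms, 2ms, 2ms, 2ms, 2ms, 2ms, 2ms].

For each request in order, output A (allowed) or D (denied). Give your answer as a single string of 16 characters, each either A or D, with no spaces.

Answer: AAAAAAADDDDDDDDD

Derivation:
Simulating step by step:
  req#1 t=2ms: ALLOW
  req#2 t=2ms: ALLOW
  req#3 t=2ms: ALLOW
  req#4 t=2ms: ALLOW
  req#5 t=2ms: ALLOW
  req#6 t=2ms: ALLOW
  req#7 t=2ms: ALLOW
  req#8 t=2ms: DENY
  req#9 t=2ms: DENY
  req#10 t=2ms: DENY
  req#11 t=2ms: DENY
  req#12 t=2ms: DENY
  req#13 t=2ms: DENY
  req#14 t=2ms: DENY
  req#15 t=2ms: DENY
  req#16 t=2ms: DENY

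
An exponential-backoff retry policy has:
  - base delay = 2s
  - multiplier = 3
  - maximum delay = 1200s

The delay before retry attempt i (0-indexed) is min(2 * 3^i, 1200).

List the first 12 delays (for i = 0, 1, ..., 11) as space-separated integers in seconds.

Answer: 2 6 18 54 162 486 1200 1200 1200 1200 1200 1200

Derivation:
Computing each delay:
  i=0: min(2*3^0, 1200) = 2
  i=1: min(2*3^1, 1200) = 6
  i=2: min(2*3^2, 1200) = 18
  i=3: min(2*3^3, 1200) = 54
  i=4: min(2*3^4, 1200) = 162
  i=5: min(2*3^5, 1200) = 486
  i=6: min(2*3^6, 1200) = 1200
  i=7: min(2*3^7, 1200) = 1200
  i=8: min(2*3^8, 1200) = 1200
  i=9: min(2*3^9, 1200) = 1200
  i=10: min(2*3^10, 1200) = 1200
  i=11: min(2*3^11, 1200) = 1200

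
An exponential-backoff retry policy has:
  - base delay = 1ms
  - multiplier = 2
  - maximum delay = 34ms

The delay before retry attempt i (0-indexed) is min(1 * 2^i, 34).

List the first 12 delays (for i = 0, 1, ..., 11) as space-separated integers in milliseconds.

Answer: 1 2 4 8 16 32 34 34 34 34 34 34

Derivation:
Computing each delay:
  i=0: min(1*2^0, 34) = 1
  i=1: min(1*2^1, 34) = 2
  i=2: min(1*2^2, 34) = 4
  i=3: min(1*2^3, 34) = 8
  i=4: min(1*2^4, 34) = 16
  i=5: min(1*2^5, 34) = 32
  i=6: min(1*2^6, 34) = 34
  i=7: min(1*2^7, 34) = 34
  i=8: min(1*2^8, 34) = 34
  i=9: min(1*2^9, 34) = 34
  i=10: min(1*2^10, 34) = 34
  i=11: min(1*2^11, 34) = 34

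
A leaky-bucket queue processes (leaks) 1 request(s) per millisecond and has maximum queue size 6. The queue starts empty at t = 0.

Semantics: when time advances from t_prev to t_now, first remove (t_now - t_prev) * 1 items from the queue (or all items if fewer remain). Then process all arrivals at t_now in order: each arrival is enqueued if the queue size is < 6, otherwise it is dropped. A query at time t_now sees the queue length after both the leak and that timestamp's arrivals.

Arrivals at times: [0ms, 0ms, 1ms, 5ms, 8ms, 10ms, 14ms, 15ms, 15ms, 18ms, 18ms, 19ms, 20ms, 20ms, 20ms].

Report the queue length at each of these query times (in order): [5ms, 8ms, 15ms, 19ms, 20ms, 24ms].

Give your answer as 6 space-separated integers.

Queue lengths at query times:
  query t=5ms: backlog = 1
  query t=8ms: backlog = 1
  query t=15ms: backlog = 2
  query t=19ms: backlog = 2
  query t=20ms: backlog = 4
  query t=24ms: backlog = 0

Answer: 1 1 2 2 4 0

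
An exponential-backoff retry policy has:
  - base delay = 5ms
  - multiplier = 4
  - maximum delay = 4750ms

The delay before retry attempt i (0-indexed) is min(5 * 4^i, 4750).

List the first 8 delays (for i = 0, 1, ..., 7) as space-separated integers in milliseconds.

Computing each delay:
  i=0: min(5*4^0, 4750) = 5
  i=1: min(5*4^1, 4750) = 20
  i=2: min(5*4^2, 4750) = 80
  i=3: min(5*4^3, 4750) = 320
  i=4: min(5*4^4, 4750) = 1280
  i=5: min(5*4^5, 4750) = 4750
  i=6: min(5*4^6, 4750) = 4750
  i=7: min(5*4^7, 4750) = 4750

Answer: 5 20 80 320 1280 4750 4750 4750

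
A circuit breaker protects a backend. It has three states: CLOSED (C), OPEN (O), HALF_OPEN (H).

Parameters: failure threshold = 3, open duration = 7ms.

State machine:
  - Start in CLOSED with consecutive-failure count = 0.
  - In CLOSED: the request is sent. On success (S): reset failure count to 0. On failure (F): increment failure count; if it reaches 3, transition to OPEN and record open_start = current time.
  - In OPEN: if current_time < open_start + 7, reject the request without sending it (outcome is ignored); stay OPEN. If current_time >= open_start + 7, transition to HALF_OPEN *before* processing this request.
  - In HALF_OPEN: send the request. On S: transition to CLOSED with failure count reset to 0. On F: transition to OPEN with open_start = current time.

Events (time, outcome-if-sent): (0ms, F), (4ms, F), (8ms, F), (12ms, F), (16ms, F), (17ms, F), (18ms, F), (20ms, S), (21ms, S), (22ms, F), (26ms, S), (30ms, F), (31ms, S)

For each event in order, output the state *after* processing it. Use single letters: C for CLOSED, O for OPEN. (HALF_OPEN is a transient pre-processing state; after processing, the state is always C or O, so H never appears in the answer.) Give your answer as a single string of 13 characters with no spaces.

State after each event:
  event#1 t=0ms outcome=F: state=CLOSED
  event#2 t=4ms outcome=F: state=CLOSED
  event#3 t=8ms outcome=F: state=OPEN
  event#4 t=12ms outcome=F: state=OPEN
  event#5 t=16ms outcome=F: state=OPEN
  event#6 t=17ms outcome=F: state=OPEN
  event#7 t=18ms outcome=F: state=OPEN
  event#8 t=20ms outcome=S: state=OPEN
  event#9 t=21ms outcome=S: state=OPEN
  event#10 t=22ms outcome=F: state=OPEN
  event#11 t=26ms outcome=S: state=CLOSED
  event#12 t=30ms outcome=F: state=CLOSED
  event#13 t=31ms outcome=S: state=CLOSED

Answer: CCOOOOOOOOCCC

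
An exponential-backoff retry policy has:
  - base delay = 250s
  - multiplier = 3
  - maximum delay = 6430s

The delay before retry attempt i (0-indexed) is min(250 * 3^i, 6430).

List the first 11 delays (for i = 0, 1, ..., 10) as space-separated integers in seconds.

Answer: 250 750 2250 6430 6430 6430 6430 6430 6430 6430 6430

Derivation:
Computing each delay:
  i=0: min(250*3^0, 6430) = 250
  i=1: min(250*3^1, 6430) = 750
  i=2: min(250*3^2, 6430) = 2250
  i=3: min(250*3^3, 6430) = 6430
  i=4: min(250*3^4, 6430) = 6430
  i=5: min(250*3^5, 6430) = 6430
  i=6: min(250*3^6, 6430) = 6430
  i=7: min(250*3^7, 6430) = 6430
  i=8: min(250*3^8, 6430) = 6430
  i=9: min(250*3^9, 6430) = 6430
  i=10: min(250*3^10, 6430) = 6430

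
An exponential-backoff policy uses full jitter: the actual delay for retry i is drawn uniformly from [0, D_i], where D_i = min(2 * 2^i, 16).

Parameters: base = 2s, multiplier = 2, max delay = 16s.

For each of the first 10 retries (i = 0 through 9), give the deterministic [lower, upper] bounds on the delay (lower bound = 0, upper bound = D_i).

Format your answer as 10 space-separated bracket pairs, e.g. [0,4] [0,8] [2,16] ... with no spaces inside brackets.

Answer: [0,2] [0,4] [0,8] [0,16] [0,16] [0,16] [0,16] [0,16] [0,16] [0,16]

Derivation:
Computing bounds per retry:
  i=0: D_i=min(2*2^0,16)=2, bounds=[0,2]
  i=1: D_i=min(2*2^1,16)=4, bounds=[0,4]
  i=2: D_i=min(2*2^2,16)=8, bounds=[0,8]
  i=3: D_i=min(2*2^3,16)=16, bounds=[0,16]
  i=4: D_i=min(2*2^4,16)=16, bounds=[0,16]
  i=5: D_i=min(2*2^5,16)=16, bounds=[0,16]
  i=6: D_i=min(2*2^6,16)=16, bounds=[0,16]
  i=7: D_i=min(2*2^7,16)=16, bounds=[0,16]
  i=8: D_i=min(2*2^8,16)=16, bounds=[0,16]
  i=9: D_i=min(2*2^9,16)=16, bounds=[0,16]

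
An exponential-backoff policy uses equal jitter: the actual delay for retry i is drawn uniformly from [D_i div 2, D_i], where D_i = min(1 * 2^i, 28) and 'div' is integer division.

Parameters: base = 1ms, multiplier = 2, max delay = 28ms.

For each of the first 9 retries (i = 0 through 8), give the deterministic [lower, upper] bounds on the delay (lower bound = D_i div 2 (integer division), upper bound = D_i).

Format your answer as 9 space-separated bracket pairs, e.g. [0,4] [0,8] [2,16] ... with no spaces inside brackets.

Computing bounds per retry:
  i=0: D_i=min(1*2^0,28)=1, bounds=[0,1]
  i=1: D_i=min(1*2^1,28)=2, bounds=[1,2]
  i=2: D_i=min(1*2^2,28)=4, bounds=[2,4]
  i=3: D_i=min(1*2^3,28)=8, bounds=[4,8]
  i=4: D_i=min(1*2^4,28)=16, bounds=[8,16]
  i=5: D_i=min(1*2^5,28)=28, bounds=[14,28]
  i=6: D_i=min(1*2^6,28)=28, bounds=[14,28]
  i=7: D_i=min(1*2^7,28)=28, bounds=[14,28]
  i=8: D_i=min(1*2^8,28)=28, bounds=[14,28]

Answer: [0,1] [1,2] [2,4] [4,8] [8,16] [14,28] [14,28] [14,28] [14,28]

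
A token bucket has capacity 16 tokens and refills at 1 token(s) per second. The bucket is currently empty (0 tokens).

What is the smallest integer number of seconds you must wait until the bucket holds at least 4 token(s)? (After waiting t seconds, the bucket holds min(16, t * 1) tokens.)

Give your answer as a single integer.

Answer: 4

Derivation:
Need t * 1 >= 4, so t >= 4/1.
Smallest integer t = ceil(4/1) = 4.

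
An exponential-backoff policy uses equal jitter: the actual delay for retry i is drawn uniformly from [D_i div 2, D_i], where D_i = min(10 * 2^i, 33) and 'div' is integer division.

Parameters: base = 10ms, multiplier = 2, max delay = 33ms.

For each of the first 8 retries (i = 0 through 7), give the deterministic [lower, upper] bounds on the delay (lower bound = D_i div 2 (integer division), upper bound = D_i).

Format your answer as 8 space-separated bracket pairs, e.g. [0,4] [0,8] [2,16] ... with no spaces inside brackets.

Answer: [5,10] [10,20] [16,33] [16,33] [16,33] [16,33] [16,33] [16,33]

Derivation:
Computing bounds per retry:
  i=0: D_i=min(10*2^0,33)=10, bounds=[5,10]
  i=1: D_i=min(10*2^1,33)=20, bounds=[10,20]
  i=2: D_i=min(10*2^2,33)=33, bounds=[16,33]
  i=3: D_i=min(10*2^3,33)=33, bounds=[16,33]
  i=4: D_i=min(10*2^4,33)=33, bounds=[16,33]
  i=5: D_i=min(10*2^5,33)=33, bounds=[16,33]
  i=6: D_i=min(10*2^6,33)=33, bounds=[16,33]
  i=7: D_i=min(10*2^7,33)=33, bounds=[16,33]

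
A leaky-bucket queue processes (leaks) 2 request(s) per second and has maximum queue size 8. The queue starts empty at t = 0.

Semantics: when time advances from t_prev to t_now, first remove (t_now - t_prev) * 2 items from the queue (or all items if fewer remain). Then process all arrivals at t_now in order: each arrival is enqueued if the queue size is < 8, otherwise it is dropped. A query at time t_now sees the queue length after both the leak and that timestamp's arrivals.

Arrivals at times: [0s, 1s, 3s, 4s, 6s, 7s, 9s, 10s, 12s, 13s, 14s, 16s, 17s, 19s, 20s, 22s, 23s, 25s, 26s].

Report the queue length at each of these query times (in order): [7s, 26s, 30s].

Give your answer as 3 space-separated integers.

Queue lengths at query times:
  query t=7s: backlog = 1
  query t=26s: backlog = 1
  query t=30s: backlog = 0

Answer: 1 1 0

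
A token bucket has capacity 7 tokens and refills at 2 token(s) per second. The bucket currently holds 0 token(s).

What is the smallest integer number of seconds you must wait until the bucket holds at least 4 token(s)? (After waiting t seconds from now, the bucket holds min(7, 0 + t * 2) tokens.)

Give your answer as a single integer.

Need 0 + t * 2 >= 4, so t >= 4/2.
Smallest integer t = ceil(4/2) = 2.

Answer: 2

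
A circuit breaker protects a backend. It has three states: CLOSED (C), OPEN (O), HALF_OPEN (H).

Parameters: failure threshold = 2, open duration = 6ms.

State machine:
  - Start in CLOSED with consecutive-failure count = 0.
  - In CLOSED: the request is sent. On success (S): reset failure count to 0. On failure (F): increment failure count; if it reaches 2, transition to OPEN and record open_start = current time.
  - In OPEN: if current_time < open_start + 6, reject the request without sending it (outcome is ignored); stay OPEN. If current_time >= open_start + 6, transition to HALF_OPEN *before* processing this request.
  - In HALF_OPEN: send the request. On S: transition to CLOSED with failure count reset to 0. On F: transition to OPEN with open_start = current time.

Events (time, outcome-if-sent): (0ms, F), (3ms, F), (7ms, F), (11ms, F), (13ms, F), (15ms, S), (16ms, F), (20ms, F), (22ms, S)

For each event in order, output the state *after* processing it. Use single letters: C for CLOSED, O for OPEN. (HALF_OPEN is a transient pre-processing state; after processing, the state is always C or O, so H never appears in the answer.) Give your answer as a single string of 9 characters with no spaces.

Answer: COOOOOOOO

Derivation:
State after each event:
  event#1 t=0ms outcome=F: state=CLOSED
  event#2 t=3ms outcome=F: state=OPEN
  event#3 t=7ms outcome=F: state=OPEN
  event#4 t=11ms outcome=F: state=OPEN
  event#5 t=13ms outcome=F: state=OPEN
  event#6 t=15ms outcome=S: state=OPEN
  event#7 t=16ms outcome=F: state=OPEN
  event#8 t=20ms outcome=F: state=OPEN
  event#9 t=22ms outcome=S: state=OPEN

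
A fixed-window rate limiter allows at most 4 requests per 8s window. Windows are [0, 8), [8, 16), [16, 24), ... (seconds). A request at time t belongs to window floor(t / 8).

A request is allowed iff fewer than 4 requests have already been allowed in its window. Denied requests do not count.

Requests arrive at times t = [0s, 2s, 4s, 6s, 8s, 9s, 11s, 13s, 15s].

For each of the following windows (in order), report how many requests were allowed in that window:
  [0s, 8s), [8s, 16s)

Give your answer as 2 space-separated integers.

Processing requests:
  req#1 t=0s (window 0): ALLOW
  req#2 t=2s (window 0): ALLOW
  req#3 t=4s (window 0): ALLOW
  req#4 t=6s (window 0): ALLOW
  req#5 t=8s (window 1): ALLOW
  req#6 t=9s (window 1): ALLOW
  req#7 t=11s (window 1): ALLOW
  req#8 t=13s (window 1): ALLOW
  req#9 t=15s (window 1): DENY

Allowed counts by window: 4 4

Answer: 4 4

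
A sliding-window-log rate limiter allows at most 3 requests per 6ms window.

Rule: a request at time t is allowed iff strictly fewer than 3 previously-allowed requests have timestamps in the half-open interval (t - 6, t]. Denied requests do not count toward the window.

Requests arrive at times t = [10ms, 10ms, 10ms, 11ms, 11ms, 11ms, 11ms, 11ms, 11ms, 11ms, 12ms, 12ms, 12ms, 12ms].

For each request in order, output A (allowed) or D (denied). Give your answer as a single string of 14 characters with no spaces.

Answer: AAADDDDDDDDDDD

Derivation:
Tracking allowed requests in the window:
  req#1 t=10ms: ALLOW
  req#2 t=10ms: ALLOW
  req#3 t=10ms: ALLOW
  req#4 t=11ms: DENY
  req#5 t=11ms: DENY
  req#6 t=11ms: DENY
  req#7 t=11ms: DENY
  req#8 t=11ms: DENY
  req#9 t=11ms: DENY
  req#10 t=11ms: DENY
  req#11 t=12ms: DENY
  req#12 t=12ms: DENY
  req#13 t=12ms: DENY
  req#14 t=12ms: DENY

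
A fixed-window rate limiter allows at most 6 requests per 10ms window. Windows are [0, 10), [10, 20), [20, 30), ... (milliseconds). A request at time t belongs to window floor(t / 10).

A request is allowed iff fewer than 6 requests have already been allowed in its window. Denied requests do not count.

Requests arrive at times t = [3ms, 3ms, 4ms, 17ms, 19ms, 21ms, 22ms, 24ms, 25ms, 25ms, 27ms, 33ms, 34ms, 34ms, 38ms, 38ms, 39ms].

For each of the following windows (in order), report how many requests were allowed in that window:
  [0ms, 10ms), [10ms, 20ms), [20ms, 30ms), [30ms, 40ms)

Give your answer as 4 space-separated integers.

Answer: 3 2 6 6

Derivation:
Processing requests:
  req#1 t=3ms (window 0): ALLOW
  req#2 t=3ms (window 0): ALLOW
  req#3 t=4ms (window 0): ALLOW
  req#4 t=17ms (window 1): ALLOW
  req#5 t=19ms (window 1): ALLOW
  req#6 t=21ms (window 2): ALLOW
  req#7 t=22ms (window 2): ALLOW
  req#8 t=24ms (window 2): ALLOW
  req#9 t=25ms (window 2): ALLOW
  req#10 t=25ms (window 2): ALLOW
  req#11 t=27ms (window 2): ALLOW
  req#12 t=33ms (window 3): ALLOW
  req#13 t=34ms (window 3): ALLOW
  req#14 t=34ms (window 3): ALLOW
  req#15 t=38ms (window 3): ALLOW
  req#16 t=38ms (window 3): ALLOW
  req#17 t=39ms (window 3): ALLOW

Allowed counts by window: 3 2 6 6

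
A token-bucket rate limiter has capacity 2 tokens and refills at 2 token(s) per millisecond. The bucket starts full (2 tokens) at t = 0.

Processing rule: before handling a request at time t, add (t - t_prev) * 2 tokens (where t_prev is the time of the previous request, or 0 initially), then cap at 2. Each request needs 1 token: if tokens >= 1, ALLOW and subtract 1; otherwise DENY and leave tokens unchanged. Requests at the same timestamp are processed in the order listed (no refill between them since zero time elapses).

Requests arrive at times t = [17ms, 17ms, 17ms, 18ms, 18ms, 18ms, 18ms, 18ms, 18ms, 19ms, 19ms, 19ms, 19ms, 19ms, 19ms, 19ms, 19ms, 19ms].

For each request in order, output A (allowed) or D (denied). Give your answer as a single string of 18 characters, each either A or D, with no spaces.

Simulating step by step:
  req#1 t=17ms: ALLOW
  req#2 t=17ms: ALLOW
  req#3 t=17ms: DENY
  req#4 t=18ms: ALLOW
  req#5 t=18ms: ALLOW
  req#6 t=18ms: DENY
  req#7 t=18ms: DENY
  req#8 t=18ms: DENY
  req#9 t=18ms: DENY
  req#10 t=19ms: ALLOW
  req#11 t=19ms: ALLOW
  req#12 t=19ms: DENY
  req#13 t=19ms: DENY
  req#14 t=19ms: DENY
  req#15 t=19ms: DENY
  req#16 t=19ms: DENY
  req#17 t=19ms: DENY
  req#18 t=19ms: DENY

Answer: AADAADDDDAADDDDDDD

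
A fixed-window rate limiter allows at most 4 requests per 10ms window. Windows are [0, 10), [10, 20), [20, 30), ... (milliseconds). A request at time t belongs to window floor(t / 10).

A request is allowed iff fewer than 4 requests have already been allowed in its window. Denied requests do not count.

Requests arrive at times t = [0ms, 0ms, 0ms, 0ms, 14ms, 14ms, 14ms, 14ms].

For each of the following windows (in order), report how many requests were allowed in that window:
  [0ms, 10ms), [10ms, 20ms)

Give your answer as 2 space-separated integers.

Answer: 4 4

Derivation:
Processing requests:
  req#1 t=0ms (window 0): ALLOW
  req#2 t=0ms (window 0): ALLOW
  req#3 t=0ms (window 0): ALLOW
  req#4 t=0ms (window 0): ALLOW
  req#5 t=14ms (window 1): ALLOW
  req#6 t=14ms (window 1): ALLOW
  req#7 t=14ms (window 1): ALLOW
  req#8 t=14ms (window 1): ALLOW

Allowed counts by window: 4 4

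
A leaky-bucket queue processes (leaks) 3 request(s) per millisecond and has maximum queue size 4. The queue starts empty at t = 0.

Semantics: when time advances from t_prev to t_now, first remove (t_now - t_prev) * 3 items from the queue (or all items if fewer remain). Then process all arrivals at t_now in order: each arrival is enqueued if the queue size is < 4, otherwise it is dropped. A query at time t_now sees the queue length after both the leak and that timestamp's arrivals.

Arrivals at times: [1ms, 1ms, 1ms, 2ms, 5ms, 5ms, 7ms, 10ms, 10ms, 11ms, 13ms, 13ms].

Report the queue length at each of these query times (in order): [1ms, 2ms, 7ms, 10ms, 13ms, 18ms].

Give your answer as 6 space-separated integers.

Queue lengths at query times:
  query t=1ms: backlog = 3
  query t=2ms: backlog = 1
  query t=7ms: backlog = 1
  query t=10ms: backlog = 2
  query t=13ms: backlog = 2
  query t=18ms: backlog = 0

Answer: 3 1 1 2 2 0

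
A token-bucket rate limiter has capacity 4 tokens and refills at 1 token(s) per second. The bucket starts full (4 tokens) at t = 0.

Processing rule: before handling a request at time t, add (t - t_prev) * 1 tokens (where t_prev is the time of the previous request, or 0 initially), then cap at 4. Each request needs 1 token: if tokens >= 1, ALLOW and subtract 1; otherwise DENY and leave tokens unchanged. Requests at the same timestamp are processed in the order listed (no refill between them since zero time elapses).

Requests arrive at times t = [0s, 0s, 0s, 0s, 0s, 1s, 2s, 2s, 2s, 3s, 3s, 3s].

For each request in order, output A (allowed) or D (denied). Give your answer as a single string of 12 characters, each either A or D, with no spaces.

Answer: AAAADAADDADD

Derivation:
Simulating step by step:
  req#1 t=0s: ALLOW
  req#2 t=0s: ALLOW
  req#3 t=0s: ALLOW
  req#4 t=0s: ALLOW
  req#5 t=0s: DENY
  req#6 t=1s: ALLOW
  req#7 t=2s: ALLOW
  req#8 t=2s: DENY
  req#9 t=2s: DENY
  req#10 t=3s: ALLOW
  req#11 t=3s: DENY
  req#12 t=3s: DENY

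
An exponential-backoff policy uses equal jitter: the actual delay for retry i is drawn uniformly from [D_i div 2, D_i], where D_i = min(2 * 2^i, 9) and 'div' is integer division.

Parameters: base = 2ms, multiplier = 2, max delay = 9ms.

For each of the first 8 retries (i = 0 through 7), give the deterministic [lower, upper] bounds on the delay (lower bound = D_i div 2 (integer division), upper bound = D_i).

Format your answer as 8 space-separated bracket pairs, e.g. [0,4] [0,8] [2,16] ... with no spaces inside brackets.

Computing bounds per retry:
  i=0: D_i=min(2*2^0,9)=2, bounds=[1,2]
  i=1: D_i=min(2*2^1,9)=4, bounds=[2,4]
  i=2: D_i=min(2*2^2,9)=8, bounds=[4,8]
  i=3: D_i=min(2*2^3,9)=9, bounds=[4,9]
  i=4: D_i=min(2*2^4,9)=9, bounds=[4,9]
  i=5: D_i=min(2*2^5,9)=9, bounds=[4,9]
  i=6: D_i=min(2*2^6,9)=9, bounds=[4,9]
  i=7: D_i=min(2*2^7,9)=9, bounds=[4,9]

Answer: [1,2] [2,4] [4,8] [4,9] [4,9] [4,9] [4,9] [4,9]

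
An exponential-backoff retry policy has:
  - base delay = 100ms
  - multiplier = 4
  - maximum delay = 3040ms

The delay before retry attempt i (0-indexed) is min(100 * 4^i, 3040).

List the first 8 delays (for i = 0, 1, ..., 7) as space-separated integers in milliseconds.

Computing each delay:
  i=0: min(100*4^0, 3040) = 100
  i=1: min(100*4^1, 3040) = 400
  i=2: min(100*4^2, 3040) = 1600
  i=3: min(100*4^3, 3040) = 3040
  i=4: min(100*4^4, 3040) = 3040
  i=5: min(100*4^5, 3040) = 3040
  i=6: min(100*4^6, 3040) = 3040
  i=7: min(100*4^7, 3040) = 3040

Answer: 100 400 1600 3040 3040 3040 3040 3040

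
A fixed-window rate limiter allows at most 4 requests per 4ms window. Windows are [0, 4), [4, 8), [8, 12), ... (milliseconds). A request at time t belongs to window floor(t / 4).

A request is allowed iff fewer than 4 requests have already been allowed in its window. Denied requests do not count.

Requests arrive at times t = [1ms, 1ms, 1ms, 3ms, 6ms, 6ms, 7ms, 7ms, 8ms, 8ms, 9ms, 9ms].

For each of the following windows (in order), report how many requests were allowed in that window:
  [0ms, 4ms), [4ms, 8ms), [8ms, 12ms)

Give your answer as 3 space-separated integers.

Processing requests:
  req#1 t=1ms (window 0): ALLOW
  req#2 t=1ms (window 0): ALLOW
  req#3 t=1ms (window 0): ALLOW
  req#4 t=3ms (window 0): ALLOW
  req#5 t=6ms (window 1): ALLOW
  req#6 t=6ms (window 1): ALLOW
  req#7 t=7ms (window 1): ALLOW
  req#8 t=7ms (window 1): ALLOW
  req#9 t=8ms (window 2): ALLOW
  req#10 t=8ms (window 2): ALLOW
  req#11 t=9ms (window 2): ALLOW
  req#12 t=9ms (window 2): ALLOW

Allowed counts by window: 4 4 4

Answer: 4 4 4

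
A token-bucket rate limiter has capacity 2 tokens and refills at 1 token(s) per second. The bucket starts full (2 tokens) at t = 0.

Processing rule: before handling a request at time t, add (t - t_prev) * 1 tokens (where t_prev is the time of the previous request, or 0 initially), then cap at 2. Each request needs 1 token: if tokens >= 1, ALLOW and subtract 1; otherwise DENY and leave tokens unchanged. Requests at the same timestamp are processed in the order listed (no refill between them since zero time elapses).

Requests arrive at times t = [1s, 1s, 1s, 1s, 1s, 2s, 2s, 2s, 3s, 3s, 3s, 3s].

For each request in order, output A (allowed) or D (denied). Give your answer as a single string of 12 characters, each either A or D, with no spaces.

Simulating step by step:
  req#1 t=1s: ALLOW
  req#2 t=1s: ALLOW
  req#3 t=1s: DENY
  req#4 t=1s: DENY
  req#5 t=1s: DENY
  req#6 t=2s: ALLOW
  req#7 t=2s: DENY
  req#8 t=2s: DENY
  req#9 t=3s: ALLOW
  req#10 t=3s: DENY
  req#11 t=3s: DENY
  req#12 t=3s: DENY

Answer: AADDDADDADDD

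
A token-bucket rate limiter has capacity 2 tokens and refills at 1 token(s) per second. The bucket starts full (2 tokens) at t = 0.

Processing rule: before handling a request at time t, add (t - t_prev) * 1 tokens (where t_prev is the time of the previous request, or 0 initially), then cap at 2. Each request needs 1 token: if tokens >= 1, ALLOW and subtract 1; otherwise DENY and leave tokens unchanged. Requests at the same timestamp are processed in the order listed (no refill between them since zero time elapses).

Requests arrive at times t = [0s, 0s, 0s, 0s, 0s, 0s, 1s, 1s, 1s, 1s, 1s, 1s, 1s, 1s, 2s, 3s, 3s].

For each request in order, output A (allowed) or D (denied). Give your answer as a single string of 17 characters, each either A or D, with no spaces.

Answer: AADDDDADDDDDDDAAD

Derivation:
Simulating step by step:
  req#1 t=0s: ALLOW
  req#2 t=0s: ALLOW
  req#3 t=0s: DENY
  req#4 t=0s: DENY
  req#5 t=0s: DENY
  req#6 t=0s: DENY
  req#7 t=1s: ALLOW
  req#8 t=1s: DENY
  req#9 t=1s: DENY
  req#10 t=1s: DENY
  req#11 t=1s: DENY
  req#12 t=1s: DENY
  req#13 t=1s: DENY
  req#14 t=1s: DENY
  req#15 t=2s: ALLOW
  req#16 t=3s: ALLOW
  req#17 t=3s: DENY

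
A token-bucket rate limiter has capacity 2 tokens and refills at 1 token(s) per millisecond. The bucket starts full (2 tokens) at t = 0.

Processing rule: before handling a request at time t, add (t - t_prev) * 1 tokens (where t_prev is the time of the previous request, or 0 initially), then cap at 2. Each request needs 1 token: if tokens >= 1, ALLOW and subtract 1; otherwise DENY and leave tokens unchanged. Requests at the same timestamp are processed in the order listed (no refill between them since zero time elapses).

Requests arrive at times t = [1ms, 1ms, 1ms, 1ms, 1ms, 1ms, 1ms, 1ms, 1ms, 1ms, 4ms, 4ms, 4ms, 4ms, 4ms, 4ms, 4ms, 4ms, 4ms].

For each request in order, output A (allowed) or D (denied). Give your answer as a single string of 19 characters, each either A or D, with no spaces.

Answer: AADDDDDDDDAADDDDDDD

Derivation:
Simulating step by step:
  req#1 t=1ms: ALLOW
  req#2 t=1ms: ALLOW
  req#3 t=1ms: DENY
  req#4 t=1ms: DENY
  req#5 t=1ms: DENY
  req#6 t=1ms: DENY
  req#7 t=1ms: DENY
  req#8 t=1ms: DENY
  req#9 t=1ms: DENY
  req#10 t=1ms: DENY
  req#11 t=4ms: ALLOW
  req#12 t=4ms: ALLOW
  req#13 t=4ms: DENY
  req#14 t=4ms: DENY
  req#15 t=4ms: DENY
  req#16 t=4ms: DENY
  req#17 t=4ms: DENY
  req#18 t=4ms: DENY
  req#19 t=4ms: DENY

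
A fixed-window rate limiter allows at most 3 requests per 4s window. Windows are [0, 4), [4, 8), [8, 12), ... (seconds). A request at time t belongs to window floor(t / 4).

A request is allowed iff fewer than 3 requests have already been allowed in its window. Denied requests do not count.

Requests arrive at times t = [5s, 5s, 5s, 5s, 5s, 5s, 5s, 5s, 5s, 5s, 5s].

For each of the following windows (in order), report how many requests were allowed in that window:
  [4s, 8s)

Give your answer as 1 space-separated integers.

Answer: 3

Derivation:
Processing requests:
  req#1 t=5s (window 1): ALLOW
  req#2 t=5s (window 1): ALLOW
  req#3 t=5s (window 1): ALLOW
  req#4 t=5s (window 1): DENY
  req#5 t=5s (window 1): DENY
  req#6 t=5s (window 1): DENY
  req#7 t=5s (window 1): DENY
  req#8 t=5s (window 1): DENY
  req#9 t=5s (window 1): DENY
  req#10 t=5s (window 1): DENY
  req#11 t=5s (window 1): DENY

Allowed counts by window: 3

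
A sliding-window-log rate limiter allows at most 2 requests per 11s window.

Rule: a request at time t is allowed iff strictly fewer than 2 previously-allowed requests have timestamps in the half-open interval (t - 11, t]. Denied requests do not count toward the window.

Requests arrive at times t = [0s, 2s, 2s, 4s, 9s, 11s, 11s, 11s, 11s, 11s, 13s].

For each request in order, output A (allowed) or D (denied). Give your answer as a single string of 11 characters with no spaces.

Tracking allowed requests in the window:
  req#1 t=0s: ALLOW
  req#2 t=2s: ALLOW
  req#3 t=2s: DENY
  req#4 t=4s: DENY
  req#5 t=9s: DENY
  req#6 t=11s: ALLOW
  req#7 t=11s: DENY
  req#8 t=11s: DENY
  req#9 t=11s: DENY
  req#10 t=11s: DENY
  req#11 t=13s: ALLOW

Answer: AADDDADDDDA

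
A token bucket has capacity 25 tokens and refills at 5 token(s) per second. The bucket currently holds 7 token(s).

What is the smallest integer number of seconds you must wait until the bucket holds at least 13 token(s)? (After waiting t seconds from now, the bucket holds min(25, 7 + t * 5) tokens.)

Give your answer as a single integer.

Need 7 + t * 5 >= 13, so t >= 6/5.
Smallest integer t = ceil(6/5) = 2.

Answer: 2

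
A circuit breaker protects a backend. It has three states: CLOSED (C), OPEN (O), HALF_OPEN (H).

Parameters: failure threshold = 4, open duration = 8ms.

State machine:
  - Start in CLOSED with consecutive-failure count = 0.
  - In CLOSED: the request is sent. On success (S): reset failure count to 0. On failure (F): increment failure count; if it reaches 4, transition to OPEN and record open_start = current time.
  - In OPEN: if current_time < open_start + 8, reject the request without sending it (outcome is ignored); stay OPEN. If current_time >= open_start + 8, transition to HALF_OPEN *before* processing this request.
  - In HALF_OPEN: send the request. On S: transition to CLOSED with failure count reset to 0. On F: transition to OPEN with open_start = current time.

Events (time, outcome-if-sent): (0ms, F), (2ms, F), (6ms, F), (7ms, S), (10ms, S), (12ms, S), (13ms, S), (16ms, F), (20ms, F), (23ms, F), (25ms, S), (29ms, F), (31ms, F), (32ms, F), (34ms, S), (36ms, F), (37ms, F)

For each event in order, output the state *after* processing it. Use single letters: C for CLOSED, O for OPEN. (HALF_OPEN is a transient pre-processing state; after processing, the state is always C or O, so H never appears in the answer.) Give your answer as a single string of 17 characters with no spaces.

State after each event:
  event#1 t=0ms outcome=F: state=CLOSED
  event#2 t=2ms outcome=F: state=CLOSED
  event#3 t=6ms outcome=F: state=CLOSED
  event#4 t=7ms outcome=S: state=CLOSED
  event#5 t=10ms outcome=S: state=CLOSED
  event#6 t=12ms outcome=S: state=CLOSED
  event#7 t=13ms outcome=S: state=CLOSED
  event#8 t=16ms outcome=F: state=CLOSED
  event#9 t=20ms outcome=F: state=CLOSED
  event#10 t=23ms outcome=F: state=CLOSED
  event#11 t=25ms outcome=S: state=CLOSED
  event#12 t=29ms outcome=F: state=CLOSED
  event#13 t=31ms outcome=F: state=CLOSED
  event#14 t=32ms outcome=F: state=CLOSED
  event#15 t=34ms outcome=S: state=CLOSED
  event#16 t=36ms outcome=F: state=CLOSED
  event#17 t=37ms outcome=F: state=CLOSED

Answer: CCCCCCCCCCCCCCCCC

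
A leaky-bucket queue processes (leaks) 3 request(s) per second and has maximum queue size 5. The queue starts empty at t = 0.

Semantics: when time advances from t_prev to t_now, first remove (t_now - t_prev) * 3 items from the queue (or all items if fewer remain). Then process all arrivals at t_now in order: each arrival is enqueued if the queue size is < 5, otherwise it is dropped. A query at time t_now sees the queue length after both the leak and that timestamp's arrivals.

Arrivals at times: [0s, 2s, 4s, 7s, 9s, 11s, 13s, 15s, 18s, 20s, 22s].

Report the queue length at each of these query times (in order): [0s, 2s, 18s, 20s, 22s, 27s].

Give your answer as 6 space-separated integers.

Answer: 1 1 1 1 1 0

Derivation:
Queue lengths at query times:
  query t=0s: backlog = 1
  query t=2s: backlog = 1
  query t=18s: backlog = 1
  query t=20s: backlog = 1
  query t=22s: backlog = 1
  query t=27s: backlog = 0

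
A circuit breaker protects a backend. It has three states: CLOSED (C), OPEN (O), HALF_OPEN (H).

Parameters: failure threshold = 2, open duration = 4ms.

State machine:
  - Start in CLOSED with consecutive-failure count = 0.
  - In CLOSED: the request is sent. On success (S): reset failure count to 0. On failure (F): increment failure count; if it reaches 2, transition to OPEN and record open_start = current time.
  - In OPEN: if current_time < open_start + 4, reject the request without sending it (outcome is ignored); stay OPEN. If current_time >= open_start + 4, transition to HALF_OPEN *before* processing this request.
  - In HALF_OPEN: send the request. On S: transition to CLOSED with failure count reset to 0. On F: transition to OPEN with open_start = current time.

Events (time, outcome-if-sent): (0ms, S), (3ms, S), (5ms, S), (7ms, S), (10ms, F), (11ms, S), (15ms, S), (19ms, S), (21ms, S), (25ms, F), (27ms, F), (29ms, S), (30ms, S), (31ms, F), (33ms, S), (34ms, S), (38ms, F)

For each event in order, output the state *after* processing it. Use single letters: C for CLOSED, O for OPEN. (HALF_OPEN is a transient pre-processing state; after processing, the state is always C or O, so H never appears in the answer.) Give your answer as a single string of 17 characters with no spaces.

Answer: CCCCCCCCCCOOOOOOO

Derivation:
State after each event:
  event#1 t=0ms outcome=S: state=CLOSED
  event#2 t=3ms outcome=S: state=CLOSED
  event#3 t=5ms outcome=S: state=CLOSED
  event#4 t=7ms outcome=S: state=CLOSED
  event#5 t=10ms outcome=F: state=CLOSED
  event#6 t=11ms outcome=S: state=CLOSED
  event#7 t=15ms outcome=S: state=CLOSED
  event#8 t=19ms outcome=S: state=CLOSED
  event#9 t=21ms outcome=S: state=CLOSED
  event#10 t=25ms outcome=F: state=CLOSED
  event#11 t=27ms outcome=F: state=OPEN
  event#12 t=29ms outcome=S: state=OPEN
  event#13 t=30ms outcome=S: state=OPEN
  event#14 t=31ms outcome=F: state=OPEN
  event#15 t=33ms outcome=S: state=OPEN
  event#16 t=34ms outcome=S: state=OPEN
  event#17 t=38ms outcome=F: state=OPEN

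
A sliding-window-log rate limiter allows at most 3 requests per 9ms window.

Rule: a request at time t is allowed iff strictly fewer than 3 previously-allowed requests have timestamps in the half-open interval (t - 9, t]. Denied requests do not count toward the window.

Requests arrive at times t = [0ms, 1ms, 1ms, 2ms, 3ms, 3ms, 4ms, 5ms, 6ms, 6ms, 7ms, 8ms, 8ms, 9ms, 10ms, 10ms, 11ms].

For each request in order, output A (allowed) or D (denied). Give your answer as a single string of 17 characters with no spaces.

Tracking allowed requests in the window:
  req#1 t=0ms: ALLOW
  req#2 t=1ms: ALLOW
  req#3 t=1ms: ALLOW
  req#4 t=2ms: DENY
  req#5 t=3ms: DENY
  req#6 t=3ms: DENY
  req#7 t=4ms: DENY
  req#8 t=5ms: DENY
  req#9 t=6ms: DENY
  req#10 t=6ms: DENY
  req#11 t=7ms: DENY
  req#12 t=8ms: DENY
  req#13 t=8ms: DENY
  req#14 t=9ms: ALLOW
  req#15 t=10ms: ALLOW
  req#16 t=10ms: ALLOW
  req#17 t=11ms: DENY

Answer: AAADDDDDDDDDDAAAD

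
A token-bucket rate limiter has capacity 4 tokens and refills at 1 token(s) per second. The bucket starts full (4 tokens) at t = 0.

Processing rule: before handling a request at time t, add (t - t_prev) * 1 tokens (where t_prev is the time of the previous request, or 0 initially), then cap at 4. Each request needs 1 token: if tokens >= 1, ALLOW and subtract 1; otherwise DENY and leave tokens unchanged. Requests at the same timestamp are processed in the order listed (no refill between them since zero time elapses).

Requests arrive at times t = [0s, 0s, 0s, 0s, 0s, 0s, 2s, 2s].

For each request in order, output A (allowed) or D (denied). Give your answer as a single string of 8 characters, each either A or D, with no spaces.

Answer: AAAADDAA

Derivation:
Simulating step by step:
  req#1 t=0s: ALLOW
  req#2 t=0s: ALLOW
  req#3 t=0s: ALLOW
  req#4 t=0s: ALLOW
  req#5 t=0s: DENY
  req#6 t=0s: DENY
  req#7 t=2s: ALLOW
  req#8 t=2s: ALLOW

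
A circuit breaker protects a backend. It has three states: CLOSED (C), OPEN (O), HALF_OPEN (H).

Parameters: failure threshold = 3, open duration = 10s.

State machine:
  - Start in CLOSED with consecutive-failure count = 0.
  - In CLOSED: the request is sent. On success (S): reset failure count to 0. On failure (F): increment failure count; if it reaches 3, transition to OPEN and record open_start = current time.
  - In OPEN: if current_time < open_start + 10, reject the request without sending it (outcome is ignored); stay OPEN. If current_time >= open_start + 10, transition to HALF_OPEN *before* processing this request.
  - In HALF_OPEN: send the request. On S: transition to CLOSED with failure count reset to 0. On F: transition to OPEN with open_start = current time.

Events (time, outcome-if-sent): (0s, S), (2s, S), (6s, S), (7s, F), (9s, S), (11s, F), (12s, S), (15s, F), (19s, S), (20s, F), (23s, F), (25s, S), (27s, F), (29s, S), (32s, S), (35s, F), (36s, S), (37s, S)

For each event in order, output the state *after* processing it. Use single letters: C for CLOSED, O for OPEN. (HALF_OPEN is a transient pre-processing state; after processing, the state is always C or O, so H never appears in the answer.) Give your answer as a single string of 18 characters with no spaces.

State after each event:
  event#1 t=0s outcome=S: state=CLOSED
  event#2 t=2s outcome=S: state=CLOSED
  event#3 t=6s outcome=S: state=CLOSED
  event#4 t=7s outcome=F: state=CLOSED
  event#5 t=9s outcome=S: state=CLOSED
  event#6 t=11s outcome=F: state=CLOSED
  event#7 t=12s outcome=S: state=CLOSED
  event#8 t=15s outcome=F: state=CLOSED
  event#9 t=19s outcome=S: state=CLOSED
  event#10 t=20s outcome=F: state=CLOSED
  event#11 t=23s outcome=F: state=CLOSED
  event#12 t=25s outcome=S: state=CLOSED
  event#13 t=27s outcome=F: state=CLOSED
  event#14 t=29s outcome=S: state=CLOSED
  event#15 t=32s outcome=S: state=CLOSED
  event#16 t=35s outcome=F: state=CLOSED
  event#17 t=36s outcome=S: state=CLOSED
  event#18 t=37s outcome=S: state=CLOSED

Answer: CCCCCCCCCCCCCCCCCC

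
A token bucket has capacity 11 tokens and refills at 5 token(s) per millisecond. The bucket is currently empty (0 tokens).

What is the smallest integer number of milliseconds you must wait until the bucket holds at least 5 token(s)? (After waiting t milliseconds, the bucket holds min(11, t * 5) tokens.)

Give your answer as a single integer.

Need t * 5 >= 5, so t >= 5/5.
Smallest integer t = ceil(5/5) = 1.

Answer: 1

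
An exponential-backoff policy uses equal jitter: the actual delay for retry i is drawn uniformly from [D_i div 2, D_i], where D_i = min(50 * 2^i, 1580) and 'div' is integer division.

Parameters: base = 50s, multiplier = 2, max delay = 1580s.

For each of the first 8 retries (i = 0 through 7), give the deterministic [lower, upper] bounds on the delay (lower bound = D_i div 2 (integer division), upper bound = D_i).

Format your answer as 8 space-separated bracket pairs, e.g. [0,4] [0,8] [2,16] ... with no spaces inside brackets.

Computing bounds per retry:
  i=0: D_i=min(50*2^0,1580)=50, bounds=[25,50]
  i=1: D_i=min(50*2^1,1580)=100, bounds=[50,100]
  i=2: D_i=min(50*2^2,1580)=200, bounds=[100,200]
  i=3: D_i=min(50*2^3,1580)=400, bounds=[200,400]
  i=4: D_i=min(50*2^4,1580)=800, bounds=[400,800]
  i=5: D_i=min(50*2^5,1580)=1580, bounds=[790,1580]
  i=6: D_i=min(50*2^6,1580)=1580, bounds=[790,1580]
  i=7: D_i=min(50*2^7,1580)=1580, bounds=[790,1580]

Answer: [25,50] [50,100] [100,200] [200,400] [400,800] [790,1580] [790,1580] [790,1580]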